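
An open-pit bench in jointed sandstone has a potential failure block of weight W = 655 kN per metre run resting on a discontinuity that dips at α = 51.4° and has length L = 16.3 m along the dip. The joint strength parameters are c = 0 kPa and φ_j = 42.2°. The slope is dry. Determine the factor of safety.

FS = 0.72

Resolving the block weight along and normal to the plane and applying the Mohr–Coulomb strength on the joint:
N' = W cosα = 655·cos51.4° = 408.6 kN/m
Driving force T = W sinα = 655·sin51.4° = 511.9 kN/m
Resisting force R = c·L + N'·tanφ_j = 0·16.3 + 408.6·tan42.2° = 0.0 + 370.5 = 370.5 kN/m
FS = R / T = 370.5 / 511.9 = 0.724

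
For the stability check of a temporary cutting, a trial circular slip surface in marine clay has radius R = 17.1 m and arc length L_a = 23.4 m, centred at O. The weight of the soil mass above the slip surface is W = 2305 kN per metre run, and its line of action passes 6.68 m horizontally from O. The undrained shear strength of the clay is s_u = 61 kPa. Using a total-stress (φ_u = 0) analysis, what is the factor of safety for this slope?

FS = 1.59

Taking moments about the centre O, the resisting moment is provided by the undrained shear strength acting along the arc:
M_R = s_u·L_a·R = 61·23.40·17.1 = 24408.5 kN·m/m
M_D = W·d = 2305·6.68 = 15397.4 kN·m/m
FS = M_R / M_D = 24408.5 / 15397.4 = 1.585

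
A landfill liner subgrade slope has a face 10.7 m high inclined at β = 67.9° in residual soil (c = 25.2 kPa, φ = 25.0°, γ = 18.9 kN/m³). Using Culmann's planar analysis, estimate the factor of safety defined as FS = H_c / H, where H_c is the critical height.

H_c = (4c/γ) · sinβ cosφ / [1 − cos(β − φ)]
    = (4·25.2/18.9) · sin67.9°·cos25.0° / [1 − cos42.9°]
    = 5.333 · 0.8397 / 0.2675 = 16.74 m
FS = H_c / H = 16.74 / 10.7 = 1.565

FS = 1.56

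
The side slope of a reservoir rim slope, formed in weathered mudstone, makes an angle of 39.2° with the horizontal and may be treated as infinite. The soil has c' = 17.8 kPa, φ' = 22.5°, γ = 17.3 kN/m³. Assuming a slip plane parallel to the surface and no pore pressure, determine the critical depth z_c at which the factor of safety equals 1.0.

Setting FS = 1.00 in FS = [c' + γz cos²β tanφ'] / [γz sinβ cosβ] and solving for z:
z = c' / [γ cosβ (FS·sinβ − cosβ·tanφ')]
  = 17.8 / [17.3·cos39.2°·(1.00·sin39.2° − cos39.2°·tan22.5°)]
  = 17.8 / [17.3·0.7749·(1.00·0.6320 − 0.7749·0.4142)]
  = 17.8 / 4.1699 = 4.269 m

z_c = 4.27 m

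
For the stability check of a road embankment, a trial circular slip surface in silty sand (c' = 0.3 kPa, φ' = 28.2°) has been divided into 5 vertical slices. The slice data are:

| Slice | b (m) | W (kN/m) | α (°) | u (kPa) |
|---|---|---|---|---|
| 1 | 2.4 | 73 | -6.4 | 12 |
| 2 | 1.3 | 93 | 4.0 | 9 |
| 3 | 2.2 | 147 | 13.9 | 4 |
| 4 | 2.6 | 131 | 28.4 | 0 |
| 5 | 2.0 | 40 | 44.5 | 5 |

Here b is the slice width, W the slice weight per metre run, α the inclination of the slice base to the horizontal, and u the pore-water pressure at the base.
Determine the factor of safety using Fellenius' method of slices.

FS = 1.71

Ordinary method of slices: FS = Σ[c'·Δl_i + (W_i cosα_i − u_i·Δl_i)·tanφ'] / Σ W_i sinα_i, with Δl_i = b_i / cosα_i.
Slice 1: Δl = 2.4/cos(-6.4°) = 2.415 m; N'_1 = 73·cos(-6.4°) − 12·2.415 = 43.6; c'Δl = 0.72; W sinα = -8.1
Slice 2: Δl = 1.3/cos4.0° = 1.303 m; N'_2 = 93·cos4.0° − 9·1.303 = 81.0; c'Δl = 0.39; W sinα = 6.5
Slice 3: Δl = 2.2/cos13.9° = 2.266 m; N'_3 = 147·cos13.9° − 4·2.266 = 133.6; c'Δl = 0.68; W sinα = 35.3
Slice 4: Δl = 2.6/cos28.4° = 2.956 m; N'_4 = 131·cos28.4° − 0·2.956 = 115.2; c'Δl = 0.89; W sinα = 62.3
Slice 5: Δl = 2.0/cos44.5° = 2.804 m; N'_5 = 40·cos44.5° − 5·2.804 = 14.5; c'Δl = 0.84; W sinα = 28.0
Σc'Δl = 3.5 kN/m; ΣN' = 388.0 kN/m; ΣW sinα = 124.0 kN/m
Resisting = 3.5 + 388.0·tan28.2° = 3.5 + 208.0 = 211.6 kN/m
FS = 211.6 / 124.0 = 1.706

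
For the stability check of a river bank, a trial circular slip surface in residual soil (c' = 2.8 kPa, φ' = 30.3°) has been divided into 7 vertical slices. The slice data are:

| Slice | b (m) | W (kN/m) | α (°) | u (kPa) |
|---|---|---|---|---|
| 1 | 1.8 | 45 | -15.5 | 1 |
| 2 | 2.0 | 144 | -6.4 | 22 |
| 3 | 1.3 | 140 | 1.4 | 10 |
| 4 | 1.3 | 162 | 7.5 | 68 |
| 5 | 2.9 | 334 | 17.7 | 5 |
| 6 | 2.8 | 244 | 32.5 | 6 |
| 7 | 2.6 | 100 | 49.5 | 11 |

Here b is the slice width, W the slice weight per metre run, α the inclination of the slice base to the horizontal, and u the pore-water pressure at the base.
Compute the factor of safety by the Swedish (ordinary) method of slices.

FS = 1.78

Ordinary method of slices: FS = Σ[c'·Δl_i + (W_i cosα_i − u_i·Δl_i)·tanφ'] / Σ W_i sinα_i, with Δl_i = b_i / cosα_i.
Slice 1: Δl = 1.8/cos(-15.5°) = 1.868 m; N'_1 = 45·cos(-15.5°) − 1·1.868 = 41.5; c'Δl = 5.23; W sinα = -12.0
Slice 2: Δl = 2.0/cos(-6.4°) = 2.013 m; N'_2 = 144·cos(-6.4°) − 22·2.013 = 98.8; c'Δl = 5.64; W sinα = -16.1
Slice 3: Δl = 1.3/cos1.4° = 1.300 m; N'_3 = 140·cos1.4° − 10·1.300 = 127.0; c'Δl = 3.64; W sinα = 3.4
Slice 4: Δl = 1.3/cos7.5° = 1.311 m; N'_4 = 162·cos7.5° − 68·1.311 = 71.5; c'Δl = 3.67; W sinα = 21.1
Slice 5: Δl = 2.9/cos17.7° = 3.044 m; N'_5 = 334·cos17.7° − 5·3.044 = 303.0; c'Δl = 8.52; W sinα = 101.5
Slice 6: Δl = 2.8/cos32.5° = 3.320 m; N'_6 = 244·cos32.5° − 6·3.320 = 185.9; c'Δl = 9.30; W sinα = 131.1
Slice 7: Δl = 2.6/cos49.5° = 4.003 m; N'_7 = 100·cos49.5° − 11·4.003 = 20.9; c'Δl = 11.21; W sinα = 76.0
Σc'Δl = 47.2 kN/m; ΣN' = 848.5 kN/m; ΣW sinα = 305.2 kN/m
Resisting = 47.2 + 848.5·tan30.3° = 47.2 + 495.8 = 543.0 kN/m
FS = 543.0 / 305.2 = 1.779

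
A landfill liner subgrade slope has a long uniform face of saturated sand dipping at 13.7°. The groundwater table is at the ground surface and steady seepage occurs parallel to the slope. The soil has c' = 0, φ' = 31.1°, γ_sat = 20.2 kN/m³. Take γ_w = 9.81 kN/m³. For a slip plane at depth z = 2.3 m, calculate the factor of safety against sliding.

With seepage parallel to the slope and the water table at the surface, the effective normal stress on the slip plane uses the buoyant unit weight γ' = γ_sat − γ_w while the driving shear stress uses γ_sat:
FS = [c' + γ' z cos²β tanφ'] / [γ_sat z sinβ cosβ]
(For c' = 0 this reduces to FS = (γ'/γ_sat)·tanφ'/tanβ.)
γ' = 20.2 − 9.81 = 10.39 kN/m³
Numerator = 0.0 + 10.39·2.3·cos²13.7°·tan31.1° = 0.0 + 10.39·2.3·0.9439·0.6032 = 13.607 kPa
Denominator = 20.2·2.3·sin13.7°·cos13.7° = 20.2·2.3·0.2368·0.9715 = 10.690 kPa
FS = 13.607 / 10.690 = 1.273

FS = 1.27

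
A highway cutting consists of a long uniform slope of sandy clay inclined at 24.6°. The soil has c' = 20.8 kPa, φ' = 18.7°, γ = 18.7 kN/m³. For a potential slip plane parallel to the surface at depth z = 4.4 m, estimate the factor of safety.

FS = 1.41

For an infinite slope with a slip plane parallel to the surface (no pore pressure): FS = [c' + γz cos²β tanφ'] / [γz sinβ cosβ].
γz = 18.7·4.4 = 82.28 kN/m²
Numerator = 20.8 + 82.28·cos²24.6°·tan18.7° = 20.8 + 82.28·0.8267·0.3385 = 43.824 kPa
Denominator = 82.28·sin24.6°·cos24.6° = 82.28·0.4163·0.9092 = 31.143 kPa
FS = 43.824 / 31.143 = 1.407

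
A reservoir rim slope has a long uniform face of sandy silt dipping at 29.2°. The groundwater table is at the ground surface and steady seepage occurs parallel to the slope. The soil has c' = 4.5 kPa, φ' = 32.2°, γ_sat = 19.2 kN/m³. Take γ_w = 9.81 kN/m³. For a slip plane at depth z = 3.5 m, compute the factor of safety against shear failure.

FS = 0.71

With seepage parallel to the slope and the water table at the surface, the effective normal stress on the slip plane uses the buoyant unit weight γ' = γ_sat − γ_w while the driving shear stress uses γ_sat:
FS = [c' + γ' z cos²β tanφ'] / [γ_sat z sinβ cosβ]
γ' = 19.2 − 9.81 = 9.39 kN/m³
Numerator = 4.5 + 9.39·3.5·cos²29.2°·tan32.2° = 4.5 + 9.39·3.5·0.7620·0.6297 = 20.270 kPa
Denominator = 19.2·3.5·sin29.2°·cos29.2° = 19.2·3.5·0.4879·0.8729 = 28.618 kPa
FS = 20.270 / 28.618 = 0.708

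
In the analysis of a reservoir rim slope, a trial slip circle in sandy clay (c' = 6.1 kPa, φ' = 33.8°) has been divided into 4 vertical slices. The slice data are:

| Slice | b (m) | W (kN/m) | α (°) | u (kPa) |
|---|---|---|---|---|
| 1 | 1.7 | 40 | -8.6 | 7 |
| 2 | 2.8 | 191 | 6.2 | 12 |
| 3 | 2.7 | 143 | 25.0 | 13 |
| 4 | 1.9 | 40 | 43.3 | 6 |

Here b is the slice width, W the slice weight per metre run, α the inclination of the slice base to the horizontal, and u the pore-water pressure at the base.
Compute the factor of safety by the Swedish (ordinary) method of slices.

Ordinary method of slices: FS = Σ[c'·Δl_i + (W_i cosα_i − u_i·Δl_i)·tanφ'] / Σ W_i sinα_i, with Δl_i = b_i / cosα_i.
Slice 1: Δl = 1.7/cos(-8.6°) = 1.719 m; N'_1 = 40·cos(-8.6°) − 7·1.719 = 27.5; c'Δl = 10.49; W sinα = -6.0
Slice 2: Δl = 2.8/cos6.2° = 2.816 m; N'_2 = 191·cos6.2° − 12·2.816 = 156.1; c'Δl = 17.18; W sinα = 20.6
Slice 3: Δl = 2.7/cos25.0° = 2.979 m; N'_3 = 143·cos25.0° − 13·2.979 = 90.9; c'Δl = 18.17; W sinα = 60.4
Slice 4: Δl = 1.9/cos43.3° = 2.611 m; N'_4 = 40·cos43.3° − 6·2.611 = 13.4; c'Δl = 15.93; W sinα = 27.4
Σc'Δl = 61.8 kN/m; ΣN' = 287.9 kN/m; ΣW sinα = 102.5 kN/m
Resisting = 61.8 + 287.9·tan33.8° = 61.8 + 192.7 = 254.5 kN/m
FS = 254.5 / 102.5 = 2.483

FS = 2.48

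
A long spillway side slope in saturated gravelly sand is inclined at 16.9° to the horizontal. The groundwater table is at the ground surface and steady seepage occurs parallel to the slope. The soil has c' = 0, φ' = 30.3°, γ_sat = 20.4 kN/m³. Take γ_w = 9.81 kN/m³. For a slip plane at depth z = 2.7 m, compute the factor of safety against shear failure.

With seepage parallel to the slope and the water table at the surface, the effective normal stress on the slip plane uses the buoyant unit weight γ' = γ_sat − γ_w while the driving shear stress uses γ_sat:
FS = [c' + γ' z cos²β tanφ'] / [γ_sat z sinβ cosβ]
(For c' = 0 this reduces to FS = (γ'/γ_sat)·tanφ'/tanβ.)
γ' = 20.4 − 9.81 = 10.59 kN/m³
Numerator = 0.0 + 10.59·2.7·cos²16.9°·tan30.3° = 0.0 + 10.59·2.7·0.9155·0.5844 = 15.296 kPa
Denominator = 20.4·2.7·sin16.9°·cos16.9° = 20.4·2.7·0.2907·0.9568 = 15.320 kPa
FS = 15.296 / 15.320 = 0.998

FS = 1.00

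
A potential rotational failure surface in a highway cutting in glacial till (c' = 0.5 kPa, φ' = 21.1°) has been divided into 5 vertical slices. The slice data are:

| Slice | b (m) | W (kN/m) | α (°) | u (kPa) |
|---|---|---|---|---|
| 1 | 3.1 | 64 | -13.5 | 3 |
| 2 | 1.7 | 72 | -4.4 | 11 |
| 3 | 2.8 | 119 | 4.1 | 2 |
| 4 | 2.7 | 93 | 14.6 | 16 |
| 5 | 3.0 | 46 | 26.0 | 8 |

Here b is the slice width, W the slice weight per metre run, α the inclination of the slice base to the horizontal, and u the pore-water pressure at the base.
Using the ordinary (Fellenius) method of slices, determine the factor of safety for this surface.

FS = 3.62

Ordinary method of slices: FS = Σ[c'·Δl_i + (W_i cosα_i − u_i·Δl_i)·tanφ'] / Σ W_i sinα_i, with Δl_i = b_i / cosα_i.
Slice 1: Δl = 3.1/cos(-13.5°) = 3.188 m; N'_1 = 64·cos(-13.5°) − 3·3.188 = 52.7; c'Δl = 1.59; W sinα = -14.9
Slice 2: Δl = 1.7/cos(-4.4°) = 1.705 m; N'_2 = 72·cos(-4.4°) − 11·1.705 = 53.0; c'Δl = 0.85; W sinα = -5.5
Slice 3: Δl = 2.8/cos4.1° = 2.807 m; N'_3 = 119·cos4.1° − 2·2.807 = 113.1; c'Δl = 1.40; W sinα = 8.5
Slice 4: Δl = 2.7/cos14.6° = 2.790 m; N'_4 = 93·cos14.6° − 16·2.790 = 45.4; c'Δl = 1.40; W sinα = 23.4
Slice 5: Δl = 3.0/cos26.0° = 3.338 m; N'_5 = 46·cos26.0° − 8·3.338 = 14.6; c'Δl = 1.67; W sinα = 20.2
Σc'Δl = 6.9 kN/m; ΣN' = 278.8 kN/m; ΣW sinα = 31.7 kN/m
Resisting = 6.9 + 278.8·tan21.1° = 6.9 + 107.6 = 114.5 kN/m
FS = 114.5 / 31.7 = 3.617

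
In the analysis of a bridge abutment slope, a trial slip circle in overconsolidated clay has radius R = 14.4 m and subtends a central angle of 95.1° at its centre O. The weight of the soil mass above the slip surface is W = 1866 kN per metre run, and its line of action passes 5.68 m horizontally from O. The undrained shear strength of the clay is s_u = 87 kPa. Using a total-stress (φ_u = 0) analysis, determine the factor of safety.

FS = 2.83

Taking moments about the centre O, the resisting moment is provided by the undrained shear strength acting along the arc:
Arc length L_a = R·θ = 14.4·(95.1°·π/180) = 14.4·1.6598 = 23.90 m
M_R = s_u·L_a·R = 87·23.90·14.4 = 29943.5 kN·m/m
M_D = W·d = 1866·5.68 = 10598.9 kN·m/m
FS = M_R / M_D = 29943.5 / 10598.9 = 2.825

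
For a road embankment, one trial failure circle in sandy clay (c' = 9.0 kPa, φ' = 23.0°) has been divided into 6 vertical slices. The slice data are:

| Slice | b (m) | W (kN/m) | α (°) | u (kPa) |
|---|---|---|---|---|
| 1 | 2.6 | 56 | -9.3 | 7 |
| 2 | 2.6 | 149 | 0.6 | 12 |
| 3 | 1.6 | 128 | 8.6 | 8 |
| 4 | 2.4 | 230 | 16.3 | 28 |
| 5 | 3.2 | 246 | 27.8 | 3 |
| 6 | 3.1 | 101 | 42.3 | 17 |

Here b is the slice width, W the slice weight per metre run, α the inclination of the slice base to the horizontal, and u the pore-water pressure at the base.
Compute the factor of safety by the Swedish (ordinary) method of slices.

FS = 1.63

Ordinary method of slices: FS = Σ[c'·Δl_i + (W_i cosα_i − u_i·Δl_i)·tanφ'] / Σ W_i sinα_i, with Δl_i = b_i / cosα_i.
Slice 1: Δl = 2.6/cos(-9.3°) = 2.635 m; N'_1 = 56·cos(-9.3°) − 7·2.635 = 36.8; c'Δl = 23.71; W sinα = -9.0
Slice 2: Δl = 2.6/cos0.6° = 2.600 m; N'_2 = 149·cos0.6° − 12·2.600 = 117.8; c'Δl = 23.40; W sinα = 1.6
Slice 3: Δl = 1.6/cos8.6° = 1.618 m; N'_3 = 128·cos8.6° − 8·1.618 = 113.6; c'Δl = 14.56; W sinα = 19.1
Slice 4: Δl = 2.4/cos16.3° = 2.501 m; N'_4 = 230·cos16.3° − 28·2.501 = 150.7; c'Δl = 22.50; W sinα = 64.6
Slice 5: Δl = 3.2/cos27.8° = 3.618 m; N'_5 = 246·cos27.8° − 3·3.618 = 206.8; c'Δl = 32.56; W sinα = 114.7
Slice 6: Δl = 3.1/cos42.3° = 4.191 m; N'_6 = 101·cos42.3° − 17·4.191 = 3.5; c'Δl = 37.72; W sinα = 68.0
Σc'Δl = 154.5 kN/m; ΣN' = 629.2 kN/m; ΣW sinα = 258.9 kN/m
Resisting = 154.5 + 629.2·tan23.0° = 154.5 + 267.1 = 421.5 kN/m
FS = 421.5 / 258.9 = 1.628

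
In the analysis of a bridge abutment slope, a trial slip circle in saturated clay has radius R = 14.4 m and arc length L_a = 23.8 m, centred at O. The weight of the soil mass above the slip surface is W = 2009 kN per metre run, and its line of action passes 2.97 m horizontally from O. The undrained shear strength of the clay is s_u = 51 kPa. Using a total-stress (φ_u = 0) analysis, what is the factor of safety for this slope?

Taking moments about the centre O, the resisting moment is provided by the undrained shear strength acting along the arc:
M_R = s_u·L_a·R = 51·23.80·14.4 = 17478.7 kN·m/m
M_D = W·d = 2009·2.97 = 5966.7 kN·m/m
FS = M_R / M_D = 17478.7 / 5966.7 = 2.929

FS = 2.93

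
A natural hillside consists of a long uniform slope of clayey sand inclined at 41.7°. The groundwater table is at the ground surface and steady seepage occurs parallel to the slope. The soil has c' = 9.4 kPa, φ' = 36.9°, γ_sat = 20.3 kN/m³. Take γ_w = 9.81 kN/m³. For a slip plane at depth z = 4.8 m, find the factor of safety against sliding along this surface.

With seepage parallel to the slope and the water table at the surface, the effective normal stress on the slip plane uses the buoyant unit weight γ' = γ_sat − γ_w while the driving shear stress uses γ_sat:
FS = [c' + γ' z cos²β tanφ'] / [γ_sat z sinβ cosβ]
γ' = 20.3 − 9.81 = 10.49 kN/m³
Numerator = 9.4 + 10.49·4.8·cos²41.7°·tan36.9° = 9.4 + 10.49·4.8·0.5575·0.7508 = 30.475 kPa
Denominator = 20.3·4.8·sin41.7°·cos41.7° = 20.3·4.8·0.6652·0.7466 = 48.397 kPa
FS = 30.475 / 48.397 = 0.630

FS = 0.63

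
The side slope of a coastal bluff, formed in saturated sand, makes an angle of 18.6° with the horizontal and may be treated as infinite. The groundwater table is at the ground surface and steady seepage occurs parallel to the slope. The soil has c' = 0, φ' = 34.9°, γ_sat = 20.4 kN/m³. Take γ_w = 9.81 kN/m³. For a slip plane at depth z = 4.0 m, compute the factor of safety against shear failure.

FS = 1.08

With seepage parallel to the slope and the water table at the surface, the effective normal stress on the slip plane uses the buoyant unit weight γ' = γ_sat − γ_w while the driving shear stress uses γ_sat:
FS = [c' + γ' z cos²β tanφ'] / [γ_sat z sinβ cosβ]
(For c' = 0 this reduces to FS = (γ'/γ_sat)·tanφ'/tanβ.)
γ' = 20.4 − 9.81 = 10.59 kN/m³
Numerator = 0.0 + 10.59·4.0·cos²18.6°·tan34.9° = 0.0 + 10.59·4.0·0.8983·0.6976 = 26.544 kPa
Denominator = 20.4·4.0·sin18.6°·cos18.6° = 20.4·4.0·0.3190·0.9478 = 24.668 kPa
FS = 26.544 / 24.668 = 1.076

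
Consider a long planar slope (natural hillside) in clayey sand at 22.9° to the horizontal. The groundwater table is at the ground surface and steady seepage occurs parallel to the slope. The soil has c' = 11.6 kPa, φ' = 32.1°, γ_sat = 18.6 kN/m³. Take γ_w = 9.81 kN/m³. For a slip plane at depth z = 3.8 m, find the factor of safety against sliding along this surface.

With seepage parallel to the slope and the water table at the surface, the effective normal stress on the slip plane uses the buoyant unit weight γ' = γ_sat − γ_w while the driving shear stress uses γ_sat:
FS = [c' + γ' z cos²β tanφ'] / [γ_sat z sinβ cosβ]
γ' = 18.6 − 9.81 = 8.79 kN/m³
Numerator = 11.6 + 8.79·3.8·cos²22.9°·tan32.1° = 11.6 + 8.79·3.8·0.8486·0.6273 = 29.380 kPa
Denominator = 18.6·3.8·sin22.9°·cos22.9° = 18.6·3.8·0.3891·0.9212 = 25.336 kPa
FS = 29.380 / 25.336 = 1.160

FS = 1.16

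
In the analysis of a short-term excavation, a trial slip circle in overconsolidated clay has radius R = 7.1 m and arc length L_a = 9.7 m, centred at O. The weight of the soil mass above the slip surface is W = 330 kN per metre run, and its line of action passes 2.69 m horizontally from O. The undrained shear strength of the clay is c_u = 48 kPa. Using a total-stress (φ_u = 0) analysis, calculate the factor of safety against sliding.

FS = 3.72

Taking moments about the centre O, the resisting moment is provided by the undrained shear strength acting along the arc:
M_R = c_u·L_a·R = 48·9.70·7.1 = 3305.8 kN·m/m
M_D = W·d = 330·2.69 = 887.7 kN·m/m
FS = M_R / M_D = 3305.8 / 887.7 = 3.724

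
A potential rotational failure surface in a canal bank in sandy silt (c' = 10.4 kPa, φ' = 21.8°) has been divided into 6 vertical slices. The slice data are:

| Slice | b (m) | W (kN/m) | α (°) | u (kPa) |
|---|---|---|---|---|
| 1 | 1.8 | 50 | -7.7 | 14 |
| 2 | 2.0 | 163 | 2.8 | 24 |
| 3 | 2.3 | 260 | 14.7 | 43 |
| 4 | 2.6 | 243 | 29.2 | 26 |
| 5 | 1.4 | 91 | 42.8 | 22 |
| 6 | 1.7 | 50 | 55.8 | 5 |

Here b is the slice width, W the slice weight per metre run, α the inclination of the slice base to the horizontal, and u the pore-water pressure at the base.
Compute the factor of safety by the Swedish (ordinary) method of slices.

Ordinary method of slices: FS = Σ[c'·Δl_i + (W_i cosα_i − u_i·Δl_i)·tanφ'] / Σ W_i sinα_i, with Δl_i = b_i / cosα_i.
Slice 1: Δl = 1.8/cos(-7.7°) = 1.816 m; N'_1 = 50·cos(-7.7°) − 14·1.816 = 24.1; c'Δl = 18.89; W sinα = -6.7
Slice 2: Δl = 2.0/cos2.8° = 2.002 m; N'_2 = 163·cos2.8° − 24·2.002 = 114.7; c'Δl = 20.82; W sinα = 8.0
Slice 3: Δl = 2.3/cos14.7° = 2.378 m; N'_3 = 260·cos14.7° − 43·2.378 = 149.2; c'Δl = 24.73; W sinα = 66.0
Slice 4: Δl = 2.6/cos29.2° = 2.979 m; N'_4 = 243·cos29.2° − 26·2.979 = 134.7; c'Δl = 30.98; W sinα = 118.5
Slice 5: Δl = 1.4/cos42.8° = 1.908 m; N'_5 = 91·cos42.8° − 22·1.908 = 24.8; c'Δl = 19.84; W sinα = 61.8
Slice 6: Δl = 1.7/cos55.8° = 3.024 m; N'_6 = 50·cos55.8° − 5·3.024 = 13.0; c'Δl = 31.45; W sinα = 41.4
Σc'Δl = 146.7 kN/m; ΣN' = 460.6 kN/m; ΣW sinα = 289.0 kN/m
Resisting = 146.7 + 460.6·tan21.8° = 146.7 + 184.2 = 330.9 kN/m
FS = 330.9 / 289.0 = 1.145

FS = 1.15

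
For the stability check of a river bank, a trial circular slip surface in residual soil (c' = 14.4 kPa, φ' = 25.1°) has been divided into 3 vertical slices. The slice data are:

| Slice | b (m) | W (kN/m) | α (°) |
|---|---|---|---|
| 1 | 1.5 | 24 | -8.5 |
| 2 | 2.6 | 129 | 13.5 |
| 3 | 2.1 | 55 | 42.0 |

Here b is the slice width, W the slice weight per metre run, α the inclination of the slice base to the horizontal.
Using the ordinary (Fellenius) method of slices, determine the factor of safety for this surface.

Ordinary method of slices: FS = Σ[c'·Δl_i + (W_i cosα_i)·tanφ'] / Σ W_i sinα_i, with Δl_i = b_i / cosα_i.
Slice 1: Δl = 1.5/cos(-8.5°) = 1.517 m; N'_1 = 24·cos(-8.5°) = 23.7; c'Δl = 21.84; W sinα = -3.5
Slice 2: Δl = 2.6/cos13.5° = 2.674 m; N'_2 = 129·cos13.5° = 125.4; c'Δl = 38.50; W sinα = 30.1
Slice 3: Δl = 2.1/cos42.0° = 2.826 m; N'_3 = 55·cos42.0° = 40.9; c'Δl = 40.69; W sinα = 36.8
Σc'Δl = 101.0 kN/m; ΣN' = 190.0 kN/m; ΣW sinα = 63.4 kN/m
Resisting = 101.0 + 190.0·tan25.1° = 101.0 + 89.0 = 190.1 kN/m
FS = 190.1 / 63.4 = 2.999

FS = 3.00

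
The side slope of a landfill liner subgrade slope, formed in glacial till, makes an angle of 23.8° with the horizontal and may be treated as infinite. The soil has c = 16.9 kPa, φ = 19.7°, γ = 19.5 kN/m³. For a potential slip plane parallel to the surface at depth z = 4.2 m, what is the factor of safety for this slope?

FS = 1.37

For an infinite slope with a slip plane parallel to the surface (no pore pressure): FS = [c + γz cos²β tanφ] / [γz sinβ cosβ].
γz = 19.5·4.2 = 81.90 kN/m²
Numerator = 16.9 + 81.90·cos²23.8°·tan19.7° = 16.9 + 81.90·0.8372·0.3581 = 41.449 kPa
Denominator = 81.90·sin23.8°·cos23.8° = 81.90·0.4035·0.9150 = 30.240 kPa
FS = 41.449 / 30.240 = 1.371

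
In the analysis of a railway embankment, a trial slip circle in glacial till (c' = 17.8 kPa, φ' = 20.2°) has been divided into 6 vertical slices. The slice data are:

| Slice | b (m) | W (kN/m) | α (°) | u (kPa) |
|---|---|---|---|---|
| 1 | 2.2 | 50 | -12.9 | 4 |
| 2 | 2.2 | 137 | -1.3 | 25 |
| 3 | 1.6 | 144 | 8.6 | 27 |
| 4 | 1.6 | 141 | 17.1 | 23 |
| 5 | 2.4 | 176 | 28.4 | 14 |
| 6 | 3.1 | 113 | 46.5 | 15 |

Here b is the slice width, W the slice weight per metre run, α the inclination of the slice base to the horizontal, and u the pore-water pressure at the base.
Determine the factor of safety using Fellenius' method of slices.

Ordinary method of slices: FS = Σ[c'·Δl_i + (W_i cosα_i − u_i·Δl_i)·tanφ'] / Σ W_i sinα_i, with Δl_i = b_i / cosα_i.
Slice 1: Δl = 2.2/cos(-12.9°) = 2.257 m; N'_1 = 50·cos(-12.9°) − 4·2.257 = 39.7; c'Δl = 40.17; W sinα = -11.2
Slice 2: Δl = 2.2/cos(-1.3°) = 2.201 m; N'_2 = 137·cos(-1.3°) − 25·2.201 = 82.0; c'Δl = 39.17; W sinα = -3.1
Slice 3: Δl = 1.6/cos8.6° = 1.618 m; N'_3 = 144·cos8.6° − 27·1.618 = 98.7; c'Δl = 28.80; W sinα = 21.5
Slice 4: Δl = 1.6/cos17.1° = 1.674 m; N'_4 = 141·cos17.1° − 23·1.674 = 96.3; c'Δl = 29.80; W sinα = 41.5
Slice 5: Δl = 2.4/cos28.4° = 2.728 m; N'_5 = 176·cos28.4° − 14·2.728 = 116.6; c'Δl = 48.56; W sinα = 83.7
Slice 6: Δl = 3.1/cos46.5° = 4.503 m; N'_6 = 113·cos46.5° − 15·4.503 = 10.2; c'Δl = 80.16; W sinα = 82.0
Σc'Δl = 266.7 kN/m; ΣN' = 443.5 kN/m; ΣW sinα = 214.4 kN/m
Resisting = 266.7 + 443.5·tan20.2° = 266.7 + 163.2 = 429.8 kN/m
FS = 429.8 / 214.4 = 2.005

FS = 2.00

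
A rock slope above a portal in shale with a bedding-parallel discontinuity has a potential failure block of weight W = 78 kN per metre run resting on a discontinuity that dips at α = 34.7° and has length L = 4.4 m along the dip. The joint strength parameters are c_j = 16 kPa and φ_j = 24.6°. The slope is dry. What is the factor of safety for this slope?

Resolving the block weight along and normal to the plane and applying the Mohr–Coulomb strength on the joint:
N' = W cosα = 78·cos34.7° = 64.1 kN/m
Driving force T = W sinα = 78·sin34.7° = 44.4 kN/m
Resisting force R = c_j·L + N'·tanφ_j = 16·4.4 + 64.1·tan24.6° = 70.4 + 29.4 = 99.8 kN/m
FS = R / T = 99.8 / 44.4 = 2.247

FS = 2.25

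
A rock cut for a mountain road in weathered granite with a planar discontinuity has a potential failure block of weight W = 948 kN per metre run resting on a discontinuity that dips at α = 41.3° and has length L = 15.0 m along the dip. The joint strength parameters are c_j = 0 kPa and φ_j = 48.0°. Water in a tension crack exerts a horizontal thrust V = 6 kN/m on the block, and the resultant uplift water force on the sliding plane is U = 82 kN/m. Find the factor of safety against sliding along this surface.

FS = 1.10

Resolving the block weight along and normal to the plane and applying the Mohr–Coulomb strength on the joint:
N' = W cosα − U − V sinα = 948·cos41.3° − 82 − 6·sin41.3° = 626.2 kN/m
Driving force T = W sinα + V cosα = 948·sin41.3° + 6·cos41.3° = 630.2 kN/m
Resisting force R = c_j·L + N'·tanφ_j = 0·15.0 + 626.2·tan48.0° = 0.0 + 695.5 = 695.5 kN/m
FS = R / T = 695.5 / 630.2 = 1.104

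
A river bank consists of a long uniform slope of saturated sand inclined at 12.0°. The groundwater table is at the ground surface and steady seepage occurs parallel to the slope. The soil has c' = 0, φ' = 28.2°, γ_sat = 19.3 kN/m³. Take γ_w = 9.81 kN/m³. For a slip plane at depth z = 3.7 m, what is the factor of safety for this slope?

With seepage parallel to the slope and the water table at the surface, the effective normal stress on the slip plane uses the buoyant unit weight γ' = γ_sat − γ_w while the driving shear stress uses γ_sat:
FS = [c' + γ' z cos²β tanφ'] / [γ_sat z sinβ cosβ]
(For c' = 0 this reduces to FS = (γ'/γ_sat)·tanφ'/tanβ.)
γ' = 19.3 − 9.81 = 9.49 kN/m³
Numerator = 0.0 + 9.49·3.7·cos²12.0°·tan28.2° = 0.0 + 9.49·3.7·0.9568·0.5362 = 18.014 kPa
Denominator = 19.3·3.7·sin12.0°·cos12.0° = 19.3·3.7·0.2079·0.9781 = 14.523 kPa
FS = 18.014 / 14.523 = 1.240

FS = 1.24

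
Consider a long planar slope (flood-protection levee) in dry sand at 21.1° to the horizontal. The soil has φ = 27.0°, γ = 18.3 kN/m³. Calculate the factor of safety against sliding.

FS = 1.32

For a dry cohesionless infinite slope the factor of safety is FS = tanφ / tanβ.
FS = tan27.0° / tan21.1° = 0.5095 / 0.3859 = 1.320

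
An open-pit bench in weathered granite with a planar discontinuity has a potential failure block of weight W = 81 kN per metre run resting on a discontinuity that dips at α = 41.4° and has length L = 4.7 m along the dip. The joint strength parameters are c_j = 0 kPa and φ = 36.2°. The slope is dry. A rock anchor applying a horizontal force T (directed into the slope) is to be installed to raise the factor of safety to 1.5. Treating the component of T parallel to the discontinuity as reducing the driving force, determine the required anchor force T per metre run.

T = 22 kN/m

Resolving forces along and normal to the sliding plane, with the horizontal anchor force T adding T·sinα to the effective normal force and T·cosα acting up the plane against the driving force:
FS = [c_jL + (W cosα + T sinα) tanφ] / [W sinα − T cosα]
Without the anchor: N' = 60.8 kN/m, driving T_d = 53.6 kN/m, resisting R = 0·4.7 + 60.8·tan36.2° = 44.5 kN/m, FS = 0.83.
Setting FS = 1.5 and solving for T:
1.5·(53.6 − T cos41.4°) = 44.5 + T sin41.4°·tan36.2°
T·(sin41.4°·tan36.2° + 1.5·cos41.4°) = 1.5·53.6 − 44.5
T·(0.6613·0.7319 + 1.5·0.7501) = 80.3 − 44.5 = 35.9
T·1.6092 = 35.9
T = 22.3 kN/m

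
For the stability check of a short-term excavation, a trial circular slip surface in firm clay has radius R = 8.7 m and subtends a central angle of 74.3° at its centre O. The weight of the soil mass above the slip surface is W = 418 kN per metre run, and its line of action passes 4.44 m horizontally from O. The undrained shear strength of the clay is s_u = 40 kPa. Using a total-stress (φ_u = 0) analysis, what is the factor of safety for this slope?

FS = 2.12

Taking moments about the centre O, the resisting moment is provided by the undrained shear strength acting along the arc:
Arc length L_a = R·θ = 8.7·(74.3°·π/180) = 8.7·1.2968 = 11.28 m
M_R = s_u·L_a·R = 40·11.28·8.7 = 3926.1 kN·m/m
M_D = W·d = 418·4.44 = 1855.9 kN·m/m
FS = M_R / M_D = 3926.1 / 1855.9 = 2.115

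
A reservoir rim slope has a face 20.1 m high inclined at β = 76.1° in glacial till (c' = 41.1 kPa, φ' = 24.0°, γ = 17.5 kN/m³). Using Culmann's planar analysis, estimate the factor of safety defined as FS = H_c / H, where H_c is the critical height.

H_c = (4c'/γ) · sinβ cosφ' / [1 − cos(β − φ')]
    = (4·41.1/17.5) · sin76.1°·cos24.0° / [1 − cos52.1°]
    = 9.394 · 0.8868 / 0.3857 = 21.60 m
FS = H_c / H = 21.60 / 20.1 = 1.075

FS = 1.07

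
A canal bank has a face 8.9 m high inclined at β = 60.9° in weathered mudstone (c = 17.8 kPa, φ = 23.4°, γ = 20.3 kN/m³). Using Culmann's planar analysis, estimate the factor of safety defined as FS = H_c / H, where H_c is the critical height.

FS = 1.53

H_c = (4c/γ) · sinβ cosφ / [1 − cos(β − φ)]
    = (4·17.8/20.3) · sin60.9°·cos23.4° / [1 − cos37.5°]
    = 3.507 · 0.8019 / 0.2066 = 13.61 m
FS = H_c / H = 13.61 / 8.9 = 1.529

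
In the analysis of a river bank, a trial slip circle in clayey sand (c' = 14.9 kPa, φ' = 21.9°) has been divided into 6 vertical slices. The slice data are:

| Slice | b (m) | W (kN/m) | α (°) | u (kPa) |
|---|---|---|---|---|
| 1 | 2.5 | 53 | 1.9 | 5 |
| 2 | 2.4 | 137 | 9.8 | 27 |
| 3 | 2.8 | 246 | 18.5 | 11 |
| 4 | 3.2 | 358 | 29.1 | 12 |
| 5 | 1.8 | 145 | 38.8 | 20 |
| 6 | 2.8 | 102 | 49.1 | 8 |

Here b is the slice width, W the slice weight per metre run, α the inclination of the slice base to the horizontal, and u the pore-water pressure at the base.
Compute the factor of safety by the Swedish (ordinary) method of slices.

FS = 1.22

Ordinary method of slices: FS = Σ[c'·Δl_i + (W_i cosα_i − u_i·Δl_i)·tanφ'] / Σ W_i sinα_i, with Δl_i = b_i / cosα_i.
Slice 1: Δl = 2.5/cos1.9° = 2.501 m; N'_1 = 53·cos1.9° − 5·2.501 = 40.5; c'Δl = 37.27; W sinα = 1.8
Slice 2: Δl = 2.4/cos9.8° = 2.436 m; N'_2 = 137·cos9.8° − 27·2.436 = 69.2; c'Δl = 36.29; W sinα = 23.3
Slice 3: Δl = 2.8/cos18.5° = 2.953 m; N'_3 = 246·cos18.5° − 11·2.953 = 200.8; c'Δl = 43.99; W sinα = 78.1
Slice 4: Δl = 3.2/cos29.1° = 3.662 m; N'_4 = 358·cos29.1° − 12·3.662 = 268.9; c'Δl = 54.57; W sinα = 174.1
Slice 5: Δl = 1.8/cos38.8° = 2.310 m; N'_5 = 145·cos38.8° − 20·2.310 = 66.8; c'Δl = 34.41; W sinα = 90.9
Slice 6: Δl = 2.8/cos49.1° = 4.277 m; N'_6 = 102·cos49.1° − 8·4.277 = 32.6; c'Δl = 63.72; W sinα = 77.1
Σc'Δl = 270.3 kN/m; ΣN' = 678.8 kN/m; ΣW sinα = 445.2 kN/m
Resisting = 270.3 + 678.8·tan21.9° = 270.3 + 272.9 = 543.1 kN/m
FS = 543.1 / 445.2 = 1.220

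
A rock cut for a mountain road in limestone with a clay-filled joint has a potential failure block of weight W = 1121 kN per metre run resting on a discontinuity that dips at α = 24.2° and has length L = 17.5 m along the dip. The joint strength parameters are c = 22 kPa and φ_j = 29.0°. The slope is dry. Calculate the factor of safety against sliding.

FS = 2.07

Resolving the block weight along and normal to the plane and applying the Mohr–Coulomb strength on the joint:
N' = W cosα = 1121·cos24.2° = 1022.5 kN/m
Driving force T = W sinα = 1121·sin24.2° = 459.5 kN/m
Resisting force R = c·L + N'·tanφ_j = 22·17.5 + 1022.5·tan29.0° = 385.0 + 566.8 = 951.8 kN/m
FS = R / T = 951.8 / 459.5 = 2.071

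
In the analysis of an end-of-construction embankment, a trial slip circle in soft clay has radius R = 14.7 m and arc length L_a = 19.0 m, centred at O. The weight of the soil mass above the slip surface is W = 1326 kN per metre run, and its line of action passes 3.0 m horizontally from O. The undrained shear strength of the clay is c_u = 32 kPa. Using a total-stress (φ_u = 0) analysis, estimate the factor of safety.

Taking moments about the centre O, the resisting moment is provided by the undrained shear strength acting along the arc:
M_R = c_u·L_a·R = 32·19.00·14.7 = 8937.6 kN·m/m
M_D = W·d = 1326·3.0 = 3978.0 kN·m/m
FS = M_R / M_D = 8937.6 / 3978.0 = 2.247

FS = 2.25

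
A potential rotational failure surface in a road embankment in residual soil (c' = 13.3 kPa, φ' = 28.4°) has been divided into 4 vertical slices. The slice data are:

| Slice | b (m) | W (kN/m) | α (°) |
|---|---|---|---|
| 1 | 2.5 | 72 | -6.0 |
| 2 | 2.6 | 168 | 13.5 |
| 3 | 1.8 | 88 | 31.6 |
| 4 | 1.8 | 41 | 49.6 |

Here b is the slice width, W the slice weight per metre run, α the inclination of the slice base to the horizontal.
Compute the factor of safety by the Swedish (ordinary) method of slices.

Ordinary method of slices: FS = Σ[c'·Δl_i + (W_i cosα_i)·tanφ'] / Σ W_i sinα_i, with Δl_i = b_i / cosα_i.
Slice 1: Δl = 2.5/cos(-6.0°) = 2.514 m; N'_1 = 72·cos(-6.0°) = 71.6; c'Δl = 33.43; W sinα = -7.5
Slice 2: Δl = 2.6/cos13.5° = 2.674 m; N'_2 = 168·cos13.5° = 163.4; c'Δl = 35.56; W sinα = 39.2
Slice 3: Δl = 1.8/cos31.6° = 2.113 m; N'_3 = 88·cos31.6° = 75.0; c'Δl = 28.11; W sinα = 46.1
Slice 4: Δl = 1.8/cos49.6° = 2.777 m; N'_4 = 41·cos49.6° = 26.6; c'Δl = 36.94; W sinα = 31.2
Σc'Δl = 134.0 kN/m; ΣN' = 336.5 kN/m; ΣW sinα = 109.0 kN/m
Resisting = 134.0 + 336.5·tan28.4° = 134.0 + 181.9 = 316.0 kN/m
FS = 316.0 / 109.0 = 2.898

FS = 2.90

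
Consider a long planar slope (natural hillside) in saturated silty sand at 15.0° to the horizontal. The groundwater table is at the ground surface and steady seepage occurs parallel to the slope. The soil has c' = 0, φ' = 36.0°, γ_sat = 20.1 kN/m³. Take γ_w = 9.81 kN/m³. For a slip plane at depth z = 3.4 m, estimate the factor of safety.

With seepage parallel to the slope and the water table at the surface, the effective normal stress on the slip plane uses the buoyant unit weight γ' = γ_sat − γ_w while the driving shear stress uses γ_sat:
FS = [c' + γ' z cos²β tanφ'] / [γ_sat z sinβ cosβ]
(For c' = 0 this reduces to FS = (γ'/γ_sat)·tanφ'/tanβ.)
γ' = 20.1 − 9.81 = 10.29 kN/m³
Numerator = 0.0 + 10.29·3.4·cos²15.0°·tan36.0° = 0.0 + 10.29·3.4·0.9330·0.7265 = 23.716 kPa
Denominator = 20.1·3.4·sin15.0°·cos15.0° = 20.1·3.4·0.2588·0.9659 = 17.085 kPa
FS = 23.716 / 17.085 = 1.388

FS = 1.39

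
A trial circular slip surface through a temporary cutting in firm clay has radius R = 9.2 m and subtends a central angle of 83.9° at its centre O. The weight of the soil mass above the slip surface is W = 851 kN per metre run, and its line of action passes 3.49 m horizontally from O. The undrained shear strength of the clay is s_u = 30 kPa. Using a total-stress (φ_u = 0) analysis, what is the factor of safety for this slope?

FS = 1.25

Taking moments about the centre O, the resisting moment is provided by the undrained shear strength acting along the arc:
Arc length L_a = R·θ = 9.2·(83.9°·π/180) = 9.2·1.4643 = 13.47 m
M_R = s_u·L_a·R = 30·13.47·9.2 = 3718.2 kN·m/m
M_D = W·d = 851·3.49 = 2970.0 kN·m/m
FS = M_R / M_D = 3718.2 / 2970.0 = 1.252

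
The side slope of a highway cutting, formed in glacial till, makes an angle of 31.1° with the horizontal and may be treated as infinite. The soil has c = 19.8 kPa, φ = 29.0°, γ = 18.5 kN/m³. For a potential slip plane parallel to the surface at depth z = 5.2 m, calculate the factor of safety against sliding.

For an infinite slope with a slip plane parallel to the surface (no pore pressure): FS = [c + γz cos²β tanφ] / [γz sinβ cosβ].
γz = 18.5·5.2 = 96.20 kN/m²
Numerator = 19.8 + 96.20·cos²31.1°·tan29.0° = 19.8 + 96.20·0.7332·0.5543 = 58.897 kPa
Denominator = 96.20·sin31.1°·cos31.1° = 96.20·0.5165·0.8563 = 42.548 kPa
FS = 58.897 / 42.548 = 1.384

FS = 1.38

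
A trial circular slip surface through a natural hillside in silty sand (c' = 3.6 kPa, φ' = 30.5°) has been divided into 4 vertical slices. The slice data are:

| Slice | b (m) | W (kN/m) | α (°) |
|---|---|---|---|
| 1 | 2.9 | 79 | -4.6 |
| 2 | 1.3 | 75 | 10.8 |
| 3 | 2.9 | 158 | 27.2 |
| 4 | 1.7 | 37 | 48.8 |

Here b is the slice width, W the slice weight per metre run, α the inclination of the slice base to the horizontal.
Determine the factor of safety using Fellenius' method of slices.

Ordinary method of slices: FS = Σ[c'·Δl_i + (W_i cosα_i)·tanφ'] / Σ W_i sinα_i, with Δl_i = b_i / cosα_i.
Slice 1: Δl = 2.9/cos(-4.6°) = 2.909 m; N'_1 = 79·cos(-4.6°) = 78.7; c'Δl = 10.47; W sinα = -6.3
Slice 2: Δl = 1.3/cos10.8° = 1.323 m; N'_2 = 75·cos10.8° = 73.7; c'Δl = 4.76; W sinα = 14.1
Slice 3: Δl = 2.9/cos27.2° = 3.261 m; N'_3 = 158·cos27.2° = 140.5; c'Δl = 11.74; W sinα = 72.2
Slice 4: Δl = 1.7/cos48.8° = 2.581 m; N'_4 = 37·cos48.8° = 24.4; c'Δl = 9.29; W sinα = 27.8
Σc'Δl = 36.3 kN/m; ΣN' = 317.3 kN/m; ΣW sinα = 107.8 kN/m
Resisting = 36.3 + 317.3·tan30.5° = 36.3 + 186.9 = 223.2 kN/m
FS = 223.2 / 107.8 = 2.071

FS = 2.07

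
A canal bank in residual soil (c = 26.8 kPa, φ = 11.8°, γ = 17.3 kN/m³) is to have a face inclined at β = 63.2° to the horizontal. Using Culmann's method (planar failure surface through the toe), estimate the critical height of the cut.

Culmann's analysis gives the critical failure plane at α_cr = (β + φ)/2 = (63.2 + 11.8)/2 = 37.5°, and the critical height
H_c = (4c/γ) · sinβ cosφ / [1 − cos(β − φ)]
    = (4·26.8/17.3) · sin63.2°·cos11.8° / [1 − cos(51.4°)]
    = 6.197 · 0.8926·0.9789 / [1 − 0.6239]
    = 6.197 · 0.8737 / 0.3761
    = 14.39 m

H_c = 14.39 m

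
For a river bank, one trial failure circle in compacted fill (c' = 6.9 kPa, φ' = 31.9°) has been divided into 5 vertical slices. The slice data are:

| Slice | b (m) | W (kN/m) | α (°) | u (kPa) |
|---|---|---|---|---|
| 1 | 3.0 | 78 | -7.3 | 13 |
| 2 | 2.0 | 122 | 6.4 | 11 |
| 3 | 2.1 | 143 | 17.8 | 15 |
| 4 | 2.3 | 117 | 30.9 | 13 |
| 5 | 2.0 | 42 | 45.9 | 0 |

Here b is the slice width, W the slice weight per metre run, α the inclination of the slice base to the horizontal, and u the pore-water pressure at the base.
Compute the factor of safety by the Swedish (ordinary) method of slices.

FS = 2.16

Ordinary method of slices: FS = Σ[c'·Δl_i + (W_i cosα_i − u_i·Δl_i)·tanφ'] / Σ W_i sinα_i, with Δl_i = b_i / cosα_i.
Slice 1: Δl = 3.0/cos(-7.3°) = 3.025 m; N'_1 = 78·cos(-7.3°) − 13·3.025 = 38.0; c'Δl = 20.87; W sinα = -9.9
Slice 2: Δl = 2.0/cos6.4° = 2.013 m; N'_2 = 122·cos6.4° − 11·2.013 = 99.1; c'Δl = 13.89; W sinα = 13.6
Slice 3: Δl = 2.1/cos17.8° = 2.206 m; N'_3 = 143·cos17.8° − 15·2.206 = 103.1; c'Δl = 15.22; W sinα = 43.7
Slice 4: Δl = 2.3/cos30.9° = 2.680 m; N'_4 = 117·cos30.9° − 13·2.680 = 65.5; c'Δl = 18.50; W sinα = 60.1
Slice 5: Δl = 2.0/cos45.9° = 2.874 m; N'_5 = 42·cos45.9° − 0·2.874 = 29.2; c'Δl = 19.83; W sinα = 30.2
Σc'Δl = 88.3 kN/m; ΣN' = 335.0 kN/m; ΣW sinα = 137.6 kN/m
Resisting = 88.3 + 335.0·tan31.9° = 88.3 + 208.5 = 296.8 kN/m
FS = 296.8 / 137.6 = 2.156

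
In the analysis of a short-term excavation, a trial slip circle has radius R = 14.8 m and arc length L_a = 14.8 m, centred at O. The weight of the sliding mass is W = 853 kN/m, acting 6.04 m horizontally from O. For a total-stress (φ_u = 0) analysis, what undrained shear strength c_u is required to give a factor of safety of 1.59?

FS = c_u·L_a·R / (W·d), so c_u = FS·W·d / (L_a·R).
c_u = 1.59·853·6.04 / (14.80·14.8) = 8191.9 / 219.04 = 37.40 kPa

c_u = 37.4 kPa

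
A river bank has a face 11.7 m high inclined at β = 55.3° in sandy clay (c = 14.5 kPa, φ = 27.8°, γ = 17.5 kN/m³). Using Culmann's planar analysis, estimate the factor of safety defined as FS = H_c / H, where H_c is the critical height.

FS = 1.82

H_c = (4c/γ) · sinβ cosφ / [1 − cos(β − φ)]
    = (4·14.5/17.5) · sin55.3°·cos27.8° / [1 − cos27.5°]
    = 3.314 · 0.7273 / 0.1130 = 21.33 m
FS = H_c / H = 21.33 / 11.7 = 1.823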